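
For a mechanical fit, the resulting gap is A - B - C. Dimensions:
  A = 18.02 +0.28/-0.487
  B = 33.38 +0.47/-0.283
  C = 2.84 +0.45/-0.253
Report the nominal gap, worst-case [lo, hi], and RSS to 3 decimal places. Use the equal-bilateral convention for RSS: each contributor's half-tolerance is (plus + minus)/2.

Stack each dimension's contribution:
  +A: nom +18.020 → Σnom=18.020; wc +0.280/-0.487 → slack +0.280/-0.487; half-tol=0.384, Σhalf²=0.147072
  -B: nom -33.380 → Σnom=-15.360; wc +0.283/-0.470 → slack +0.563/-0.957; half-tol=0.376, Σhalf²=0.288824
  -C: nom -2.840 → Σnom=-18.200; wc +0.253/-0.450 → slack +0.816/-1.407; half-tol=0.352, Σhalf²=0.412377
Nominal = -18.200. Worst-case = [-18.200 - 1.407, -18.200 + 0.816] = [-19.607, -17.384]. RSS = √0.412377 = 0.642.

nominal=-18.200 wc=[-19.607,-17.384] rss=0.642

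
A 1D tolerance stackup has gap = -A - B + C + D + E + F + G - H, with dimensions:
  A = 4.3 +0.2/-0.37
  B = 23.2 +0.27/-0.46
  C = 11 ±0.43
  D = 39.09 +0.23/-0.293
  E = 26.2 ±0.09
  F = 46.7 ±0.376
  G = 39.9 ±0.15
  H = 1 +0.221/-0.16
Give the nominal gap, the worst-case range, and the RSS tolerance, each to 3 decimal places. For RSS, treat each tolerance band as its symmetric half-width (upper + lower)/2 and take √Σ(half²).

Stack each dimension's contribution:
  -A: nom -4.300 → Σnom=-4.300; wc +0.370/-0.200 → slack +0.370/-0.200; half-tol=0.285, Σhalf²=0.081225
  -B: nom -23.200 → Σnom=-27.500; wc +0.460/-0.270 → slack +0.830/-0.470; half-tol=0.365, Σhalf²=0.214450
  +C: nom +11.000 → Σnom=-16.500; wc +0.430/-0.430 → slack +1.260/-0.900; half-tol=0.430, Σhalf²=0.399350
  +D: nom +39.090 → Σnom=22.590; wc +0.230/-0.293 → slack +1.490/-1.193; half-tol=0.262, Σhalf²=0.467732
  +E: nom +26.200 → Σnom=48.790; wc +0.090/-0.090 → slack +1.580/-1.283; half-tol=0.090, Σhalf²=0.475832
  +F: nom +46.700 → Σnom=95.490; wc +0.376/-0.376 → slack +1.956/-1.659; half-tol=0.376, Σhalf²=0.617208
  +G: nom +39.900 → Σnom=135.390; wc +0.150/-0.150 → slack +2.106/-1.809; half-tol=0.150, Σhalf²=0.639708
  -H: nom -1.000 → Σnom=134.390; wc +0.160/-0.221 → slack +2.266/-2.030; half-tol=0.191, Σhalf²=0.675998
Nominal = 134.390. Worst-case = [134.390 - 2.030, 134.390 + 2.266] = [132.360, 136.656]. RSS = √0.675998 = 0.822.

nominal=134.390 wc=[132.360,136.656] rss=0.822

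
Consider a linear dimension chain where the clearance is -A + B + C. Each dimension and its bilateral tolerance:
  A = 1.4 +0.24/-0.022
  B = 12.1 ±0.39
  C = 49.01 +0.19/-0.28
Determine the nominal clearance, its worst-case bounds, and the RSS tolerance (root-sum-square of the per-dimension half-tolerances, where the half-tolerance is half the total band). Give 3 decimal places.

Stack each dimension's contribution:
  -A: nom -1.400 → Σnom=-1.400; wc +0.022/-0.240 → slack +0.022/-0.240; half-tol=0.131, Σhalf²=0.017161
  +B: nom +12.100 → Σnom=10.700; wc +0.390/-0.390 → slack +0.412/-0.630; half-tol=0.390, Σhalf²=0.169261
  +C: nom +49.010 → Σnom=59.710; wc +0.190/-0.280 → slack +0.602/-0.910; half-tol=0.235, Σhalf²=0.224486
Nominal = 59.710. Worst-case = [59.710 - 0.910, 59.710 + 0.602] = [58.800, 60.312]. RSS = √0.224486 = 0.474.

nominal=59.710 wc=[58.800,60.312] rss=0.474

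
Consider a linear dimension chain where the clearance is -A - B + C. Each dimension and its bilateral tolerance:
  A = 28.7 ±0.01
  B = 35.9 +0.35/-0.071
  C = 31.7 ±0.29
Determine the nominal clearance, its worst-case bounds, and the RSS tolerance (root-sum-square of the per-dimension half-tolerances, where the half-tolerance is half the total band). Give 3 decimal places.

Stack each dimension's contribution:
  -A: nom -28.700 → Σnom=-28.700; wc +0.010/-0.010 → slack +0.010/-0.010; half-tol=0.010, Σhalf²=0.000100
  -B: nom -35.900 → Σnom=-64.600; wc +0.071/-0.350 → slack +0.081/-0.360; half-tol=0.210, Σhalf²=0.044410
  +C: nom +31.700 → Σnom=-32.900; wc +0.290/-0.290 → slack +0.371/-0.650; half-tol=0.290, Σhalf²=0.128510
Nominal = -32.900. Worst-case = [-32.900 - 0.650, -32.900 + 0.371] = [-33.550, -32.529]. RSS = √0.128510 = 0.358.

nominal=-32.900 wc=[-33.550,-32.529] rss=0.358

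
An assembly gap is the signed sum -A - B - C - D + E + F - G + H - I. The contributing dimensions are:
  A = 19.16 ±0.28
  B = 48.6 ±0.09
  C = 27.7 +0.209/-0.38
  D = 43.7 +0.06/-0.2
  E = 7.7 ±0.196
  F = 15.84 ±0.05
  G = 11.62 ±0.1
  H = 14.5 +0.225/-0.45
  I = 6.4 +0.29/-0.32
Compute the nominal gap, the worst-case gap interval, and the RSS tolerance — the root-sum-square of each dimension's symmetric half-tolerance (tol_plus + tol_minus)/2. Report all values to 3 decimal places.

Stack each dimension's contribution:
  -A: nom -19.160 → Σnom=-19.160; wc +0.280/-0.280 → slack +0.280/-0.280; half-tol=0.280, Σhalf²=0.078400
  -B: nom -48.600 → Σnom=-67.760; wc +0.090/-0.090 → slack +0.370/-0.370; half-tol=0.090, Σhalf²=0.086500
  -C: nom -27.700 → Σnom=-95.460; wc +0.380/-0.209 → slack +0.750/-0.579; half-tol=0.294, Σhalf²=0.173230
  -D: nom -43.700 → Σnom=-139.160; wc +0.200/-0.060 → slack +0.950/-0.639; half-tol=0.130, Σhalf²=0.190130
  +E: nom +7.700 → Σnom=-131.460; wc +0.196/-0.196 → slack +1.146/-0.835; half-tol=0.196, Σhalf²=0.228546
  +F: nom +15.840 → Σnom=-115.620; wc +0.050/-0.050 → slack +1.196/-0.885; half-tol=0.050, Σhalf²=0.231046
  -G: nom -11.620 → Σnom=-127.240; wc +0.100/-0.100 → slack +1.296/-0.985; half-tol=0.100, Σhalf²=0.241046
  +H: nom +14.500 → Σnom=-112.740; wc +0.225/-0.450 → slack +1.521/-1.435; half-tol=0.338, Σhalf²=0.354953
  -I: nom -6.400 → Σnom=-119.140; wc +0.320/-0.290 → slack +1.841/-1.725; half-tol=0.305, Σhalf²=0.447978
Nominal = -119.140. Worst-case = [-119.140 - 1.725, -119.140 + 1.841] = [-120.865, -117.299]. RSS = √0.447978 = 0.669.

nominal=-119.140 wc=[-120.865,-117.299] rss=0.669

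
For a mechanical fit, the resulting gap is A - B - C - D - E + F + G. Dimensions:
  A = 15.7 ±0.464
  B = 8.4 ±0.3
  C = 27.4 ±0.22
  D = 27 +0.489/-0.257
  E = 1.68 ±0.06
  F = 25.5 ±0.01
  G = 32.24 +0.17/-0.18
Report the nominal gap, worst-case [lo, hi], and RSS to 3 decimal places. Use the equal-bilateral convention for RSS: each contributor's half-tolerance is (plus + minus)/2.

Stack each dimension's contribution:
  +A: nom +15.700 → Σnom=15.700; wc +0.464/-0.464 → slack +0.464/-0.464; half-tol=0.464, Σhalf²=0.215296
  -B: nom -8.400 → Σnom=7.300; wc +0.300/-0.300 → slack +0.764/-0.764; half-tol=0.300, Σhalf²=0.305296
  -C: nom -27.400 → Σnom=-20.100; wc +0.220/-0.220 → slack +0.984/-0.984; half-tol=0.220, Σhalf²=0.353696
  -D: nom -27.000 → Σnom=-47.100; wc +0.257/-0.489 → slack +1.241/-1.473; half-tol=0.373, Σhalf²=0.492825
  -E: nom -1.680 → Σnom=-48.780; wc +0.060/-0.060 → slack +1.301/-1.533; half-tol=0.060, Σhalf²=0.496425
  +F: nom +25.500 → Σnom=-23.280; wc +0.010/-0.010 → slack +1.311/-1.543; half-tol=0.010, Σhalf²=0.496525
  +G: nom +32.240 → Σnom=8.960; wc +0.170/-0.180 → slack +1.481/-1.723; half-tol=0.175, Σhalf²=0.527150
Nominal = 8.960. Worst-case = [8.960 - 1.723, 8.960 + 1.481] = [7.237, 10.441]. RSS = √0.527150 = 0.726.

nominal=8.960 wc=[7.237,10.441] rss=0.726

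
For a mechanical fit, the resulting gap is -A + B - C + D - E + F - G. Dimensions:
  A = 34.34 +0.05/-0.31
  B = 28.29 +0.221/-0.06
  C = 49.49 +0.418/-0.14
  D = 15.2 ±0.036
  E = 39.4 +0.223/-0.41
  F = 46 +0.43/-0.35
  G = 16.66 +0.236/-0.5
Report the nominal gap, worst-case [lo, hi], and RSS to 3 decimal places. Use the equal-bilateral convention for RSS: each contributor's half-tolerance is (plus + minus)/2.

nominal=-50.400 wc=[-51.773,-48.353] rss=0.720

Stack each dimension's contribution:
  -A: nom -34.340 → Σnom=-34.340; wc +0.310/-0.050 → slack +0.310/-0.050; half-tol=0.180, Σhalf²=0.032400
  +B: nom +28.290 → Σnom=-6.050; wc +0.221/-0.060 → slack +0.531/-0.110; half-tol=0.141, Σhalf²=0.052140
  -C: nom -49.490 → Σnom=-55.540; wc +0.140/-0.418 → slack +0.671/-0.528; half-tol=0.279, Σhalf²=0.129981
  +D: nom +15.200 → Σnom=-40.340; wc +0.036/-0.036 → slack +0.707/-0.564; half-tol=0.036, Σhalf²=0.131277
  -E: nom -39.400 → Σnom=-79.740; wc +0.410/-0.223 → slack +1.117/-0.787; half-tol=0.317, Σhalf²=0.231450
  +F: nom +46.000 → Σnom=-33.740; wc +0.430/-0.350 → slack +1.547/-1.137; half-tol=0.390, Σhalf²=0.383550
  -G: nom -16.660 → Σnom=-50.400; wc +0.500/-0.236 → slack +2.047/-1.373; half-tol=0.368, Σhalf²=0.518973
Nominal = -50.400. Worst-case = [-50.400 - 1.373, -50.400 + 2.047] = [-51.773, -48.353]. RSS = √0.518973 = 0.720.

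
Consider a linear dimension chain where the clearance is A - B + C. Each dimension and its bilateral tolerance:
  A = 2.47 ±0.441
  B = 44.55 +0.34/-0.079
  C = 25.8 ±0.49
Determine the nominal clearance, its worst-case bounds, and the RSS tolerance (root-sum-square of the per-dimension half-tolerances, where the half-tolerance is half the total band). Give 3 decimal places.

Stack each dimension's contribution:
  +A: nom +2.470 → Σnom=2.470; wc +0.441/-0.441 → slack +0.441/-0.441; half-tol=0.441, Σhalf²=0.194481
  -B: nom -44.550 → Σnom=-42.080; wc +0.079/-0.340 → slack +0.520/-0.781; half-tol=0.210, Σhalf²=0.238371
  +C: nom +25.800 → Σnom=-16.280; wc +0.490/-0.490 → slack +1.010/-1.271; half-tol=0.490, Σhalf²=0.478471
Nominal = -16.280. Worst-case = [-16.280 - 1.271, -16.280 + 1.010] = [-17.551, -15.270]. RSS = √0.478471 = 0.692.

nominal=-16.280 wc=[-17.551,-15.270] rss=0.692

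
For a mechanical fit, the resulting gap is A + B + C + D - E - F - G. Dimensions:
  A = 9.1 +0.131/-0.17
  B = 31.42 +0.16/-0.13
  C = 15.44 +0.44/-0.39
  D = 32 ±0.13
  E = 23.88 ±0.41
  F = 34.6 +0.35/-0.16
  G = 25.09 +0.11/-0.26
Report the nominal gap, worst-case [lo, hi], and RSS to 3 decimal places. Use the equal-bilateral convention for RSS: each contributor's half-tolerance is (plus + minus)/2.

nominal=4.390 wc=[2.700,6.081] rss=0.707

Stack each dimension's contribution:
  +A: nom +9.100 → Σnom=9.100; wc +0.131/-0.170 → slack +0.131/-0.170; half-tol=0.151, Σhalf²=0.022650
  +B: nom +31.420 → Σnom=40.520; wc +0.160/-0.130 → slack +0.291/-0.300; half-tol=0.145, Σhalf²=0.043675
  +C: nom +15.440 → Σnom=55.960; wc +0.440/-0.390 → slack +0.731/-0.690; half-tol=0.415, Σhalf²=0.215900
  +D: nom +32.000 → Σnom=87.960; wc +0.130/-0.130 → slack +0.861/-0.820; half-tol=0.130, Σhalf²=0.232800
  -E: nom -23.880 → Σnom=64.080; wc +0.410/-0.410 → slack +1.271/-1.230; half-tol=0.410, Σhalf²=0.400900
  -F: nom -34.600 → Σnom=29.480; wc +0.160/-0.350 → slack +1.431/-1.580; half-tol=0.255, Σhalf²=0.465925
  -G: nom -25.090 → Σnom=4.390; wc +0.260/-0.110 → slack +1.691/-1.690; half-tol=0.185, Σhalf²=0.500150
Nominal = 4.390. Worst-case = [4.390 - 1.690, 4.390 + 1.691] = [2.700, 6.081]. RSS = √0.500150 = 0.707.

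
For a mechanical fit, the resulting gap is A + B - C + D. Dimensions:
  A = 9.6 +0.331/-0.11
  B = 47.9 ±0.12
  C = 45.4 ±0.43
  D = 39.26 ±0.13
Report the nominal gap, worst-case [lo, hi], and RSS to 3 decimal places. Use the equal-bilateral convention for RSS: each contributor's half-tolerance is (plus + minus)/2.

Stack each dimension's contribution:
  +A: nom +9.600 → Σnom=9.600; wc +0.331/-0.110 → slack +0.331/-0.110; half-tol=0.221, Σhalf²=0.048620
  +B: nom +47.900 → Σnom=57.500; wc +0.120/-0.120 → slack +0.451/-0.230; half-tol=0.120, Σhalf²=0.063020
  -C: nom -45.400 → Σnom=12.100; wc +0.430/-0.430 → slack +0.881/-0.660; half-tol=0.430, Σhalf²=0.247920
  +D: nom +39.260 → Σnom=51.360; wc +0.130/-0.130 → slack +1.011/-0.790; half-tol=0.130, Σhalf²=0.264820
Nominal = 51.360. Worst-case = [51.360 - 0.790, 51.360 + 1.011] = [50.570, 52.371]. RSS = √0.264820 = 0.515.

nominal=51.360 wc=[50.570,52.371] rss=0.515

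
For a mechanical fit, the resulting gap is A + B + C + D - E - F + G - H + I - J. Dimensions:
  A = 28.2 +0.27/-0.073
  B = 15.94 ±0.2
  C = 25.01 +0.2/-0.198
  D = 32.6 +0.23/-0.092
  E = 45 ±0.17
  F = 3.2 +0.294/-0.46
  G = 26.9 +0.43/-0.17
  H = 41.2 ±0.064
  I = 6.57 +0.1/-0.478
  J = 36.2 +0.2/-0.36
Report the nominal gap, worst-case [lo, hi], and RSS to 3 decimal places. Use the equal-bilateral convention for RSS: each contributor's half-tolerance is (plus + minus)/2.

nominal=9.620 wc=[7.681,12.104] rss=0.750

Stack each dimension's contribution:
  +A: nom +28.200 → Σnom=28.200; wc +0.270/-0.073 → slack +0.270/-0.073; half-tol=0.172, Σhalf²=0.029412
  +B: nom +15.940 → Σnom=44.140; wc +0.200/-0.200 → slack +0.470/-0.273; half-tol=0.200, Σhalf²=0.069412
  +C: nom +25.010 → Σnom=69.150; wc +0.200/-0.198 → slack +0.670/-0.471; half-tol=0.199, Σhalf²=0.109013
  +D: nom +32.600 → Σnom=101.750; wc +0.230/-0.092 → slack +0.900/-0.563; half-tol=0.161, Σhalf²=0.134934
  -E: nom -45.000 → Σnom=56.750; wc +0.170/-0.170 → slack +1.070/-0.733; half-tol=0.170, Σhalf²=0.163834
  -F: nom -3.200 → Σnom=53.550; wc +0.460/-0.294 → slack +1.530/-1.027; half-tol=0.377, Σhalf²=0.305963
  +G: nom +26.900 → Σnom=80.450; wc +0.430/-0.170 → slack +1.960/-1.197; half-tol=0.300, Σhalf²=0.395963
  -H: nom -41.200 → Σnom=39.250; wc +0.064/-0.064 → slack +2.024/-1.261; half-tol=0.064, Σhalf²=0.400059
  +I: nom +6.570 → Σnom=45.820; wc +0.100/-0.478 → slack +2.124/-1.739; half-tol=0.289, Σhalf²=0.483580
  -J: nom -36.200 → Σnom=9.620; wc +0.360/-0.200 → slack +2.484/-1.939; half-tol=0.280, Σhalf²=0.561980
Nominal = 9.620. Worst-case = [9.620 - 1.939, 9.620 + 2.484] = [7.681, 12.104]. RSS = √0.561980 = 0.750.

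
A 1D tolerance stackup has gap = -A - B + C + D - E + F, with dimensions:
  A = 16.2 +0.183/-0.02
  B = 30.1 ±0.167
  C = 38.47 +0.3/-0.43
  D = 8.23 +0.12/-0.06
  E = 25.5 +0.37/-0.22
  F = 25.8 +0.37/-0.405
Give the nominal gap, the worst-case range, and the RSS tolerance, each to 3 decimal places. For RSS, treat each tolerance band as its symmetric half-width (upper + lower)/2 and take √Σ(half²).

Stack each dimension's contribution:
  -A: nom -16.200 → Σnom=-16.200; wc +0.020/-0.183 → slack +0.020/-0.183; half-tol=0.101, Σhalf²=0.010302
  -B: nom -30.100 → Σnom=-46.300; wc +0.167/-0.167 → slack +0.187/-0.350; half-tol=0.167, Σhalf²=0.038191
  +C: nom +38.470 → Σnom=-7.830; wc +0.300/-0.430 → slack +0.487/-0.780; half-tol=0.365, Σhalf²=0.171416
  +D: nom +8.230 → Σnom=0.400; wc +0.120/-0.060 → slack +0.607/-0.840; half-tol=0.090, Σhalf²=0.179516
  -E: nom -25.500 → Σnom=-25.100; wc +0.220/-0.370 → slack +0.827/-1.210; half-tol=0.295, Σhalf²=0.266541
  +F: nom +25.800 → Σnom=0.700; wc +0.370/-0.405 → slack +1.197/-1.615; half-tol=0.388, Σhalf²=0.416697
Nominal = 0.700. Worst-case = [0.700 - 1.615, 0.700 + 1.197] = [-0.915, 1.897]. RSS = √0.416697 = 0.646.

nominal=0.700 wc=[-0.915,1.897] rss=0.646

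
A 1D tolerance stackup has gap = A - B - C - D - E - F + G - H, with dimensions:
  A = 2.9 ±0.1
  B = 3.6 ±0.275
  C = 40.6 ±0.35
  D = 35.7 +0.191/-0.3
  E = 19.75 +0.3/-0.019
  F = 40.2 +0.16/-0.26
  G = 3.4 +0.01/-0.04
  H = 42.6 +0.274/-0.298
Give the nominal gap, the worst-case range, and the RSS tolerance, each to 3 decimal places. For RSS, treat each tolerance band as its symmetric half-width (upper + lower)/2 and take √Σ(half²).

nominal=-176.150 wc=[-177.840,-174.538] rss=0.648

Stack each dimension's contribution:
  +A: nom +2.900 → Σnom=2.900; wc +0.100/-0.100 → slack +0.100/-0.100; half-tol=0.100, Σhalf²=0.010000
  -B: nom -3.600 → Σnom=-0.700; wc +0.275/-0.275 → slack +0.375/-0.375; half-tol=0.275, Σhalf²=0.085625
  -C: nom -40.600 → Σnom=-41.300; wc +0.350/-0.350 → slack +0.725/-0.725; half-tol=0.350, Σhalf²=0.208125
  -D: nom -35.700 → Σnom=-77.000; wc +0.300/-0.191 → slack +1.025/-0.916; half-tol=0.245, Σhalf²=0.268395
  -E: nom -19.750 → Σnom=-96.750; wc +0.019/-0.300 → slack +1.044/-1.216; half-tol=0.160, Σhalf²=0.293835
  -F: nom -40.200 → Σnom=-136.950; wc +0.260/-0.160 → slack +1.304/-1.376; half-tol=0.210, Σhalf²=0.337935
  +G: nom +3.400 → Σnom=-133.550; wc +0.010/-0.040 → slack +1.314/-1.416; half-tol=0.025, Σhalf²=0.338560
  -H: nom -42.600 → Σnom=-176.150; wc +0.298/-0.274 → slack +1.612/-1.690; half-tol=0.286, Σhalf²=0.420357
Nominal = -176.150. Worst-case = [-176.150 - 1.690, -176.150 + 1.612] = [-177.840, -174.538]. RSS = √0.420357 = 0.648.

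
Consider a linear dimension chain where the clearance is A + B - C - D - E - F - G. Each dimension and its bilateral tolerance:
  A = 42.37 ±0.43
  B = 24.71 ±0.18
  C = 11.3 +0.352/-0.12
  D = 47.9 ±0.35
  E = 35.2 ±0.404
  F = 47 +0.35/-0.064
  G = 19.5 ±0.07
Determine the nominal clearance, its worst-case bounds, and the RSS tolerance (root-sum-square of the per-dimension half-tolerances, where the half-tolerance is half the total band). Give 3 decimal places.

nominal=-93.820 wc=[-95.956,-92.202] rss=0.779

Stack each dimension's contribution:
  +A: nom +42.370 → Σnom=42.370; wc +0.430/-0.430 → slack +0.430/-0.430; half-tol=0.430, Σhalf²=0.184900
  +B: nom +24.710 → Σnom=67.080; wc +0.180/-0.180 → slack +0.610/-0.610; half-tol=0.180, Σhalf²=0.217300
  -C: nom -11.300 → Σnom=55.780; wc +0.120/-0.352 → slack +0.730/-0.962; half-tol=0.236, Σhalf²=0.272996
  -D: nom -47.900 → Σnom=7.880; wc +0.350/-0.350 → slack +1.080/-1.312; half-tol=0.350, Σhalf²=0.395496
  -E: nom -35.200 → Σnom=-27.320; wc +0.404/-0.404 → slack +1.484/-1.716; half-tol=0.404, Σhalf²=0.558712
  -F: nom -47.000 → Σnom=-74.320; wc +0.064/-0.350 → slack +1.548/-2.066; half-tol=0.207, Σhalf²=0.601561
  -G: nom -19.500 → Σnom=-93.820; wc +0.070/-0.070 → slack +1.618/-2.136; half-tol=0.070, Σhalf²=0.606461
Nominal = -93.820. Worst-case = [-93.820 - 2.136, -93.820 + 1.618] = [-95.956, -92.202]. RSS = √0.606461 = 0.779.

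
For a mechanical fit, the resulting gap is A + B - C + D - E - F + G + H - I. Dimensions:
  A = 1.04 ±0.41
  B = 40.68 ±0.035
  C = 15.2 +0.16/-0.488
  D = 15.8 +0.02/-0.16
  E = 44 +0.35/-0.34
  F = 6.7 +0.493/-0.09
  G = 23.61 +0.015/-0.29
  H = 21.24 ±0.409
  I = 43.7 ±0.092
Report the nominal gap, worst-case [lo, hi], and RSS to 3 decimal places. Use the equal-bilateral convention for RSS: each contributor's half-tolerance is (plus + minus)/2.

nominal=-7.230 wc=[-9.629,-5.331] rss=0.828

Stack each dimension's contribution:
  +A: nom +1.040 → Σnom=1.040; wc +0.410/-0.410 → slack +0.410/-0.410; half-tol=0.410, Σhalf²=0.168100
  +B: nom +40.680 → Σnom=41.720; wc +0.035/-0.035 → slack +0.445/-0.445; half-tol=0.035, Σhalf²=0.169325
  -C: nom -15.200 → Σnom=26.520; wc +0.488/-0.160 → slack +0.933/-0.605; half-tol=0.324, Σhalf²=0.274301
  +D: nom +15.800 → Σnom=42.320; wc +0.020/-0.160 → slack +0.953/-0.765; half-tol=0.090, Σhalf²=0.282401
  -E: nom -44.000 → Σnom=-1.680; wc +0.340/-0.350 → slack +1.293/-1.115; half-tol=0.345, Σhalf²=0.401426
  -F: nom -6.700 → Σnom=-8.380; wc +0.090/-0.493 → slack +1.383/-1.608; half-tol=0.291, Σhalf²=0.486398
  +G: nom +23.610 → Σnom=15.230; wc +0.015/-0.290 → slack +1.398/-1.898; half-tol=0.152, Σhalf²=0.509654
  +H: nom +21.240 → Σnom=36.470; wc +0.409/-0.409 → slack +1.807/-2.307; half-tol=0.409, Σhalf²=0.676935
  -I: nom -43.700 → Σnom=-7.230; wc +0.092/-0.092 → slack +1.899/-2.399; half-tol=0.092, Σhalf²=0.685399
Nominal = -7.230. Worst-case = [-7.230 - 2.399, -7.230 + 1.899] = [-9.629, -5.331]. RSS = √0.685399 = 0.828.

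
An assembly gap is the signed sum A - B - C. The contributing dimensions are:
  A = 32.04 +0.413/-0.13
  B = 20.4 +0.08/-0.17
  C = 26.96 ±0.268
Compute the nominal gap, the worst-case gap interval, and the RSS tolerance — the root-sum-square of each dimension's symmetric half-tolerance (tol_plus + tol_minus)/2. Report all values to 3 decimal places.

Stack each dimension's contribution:
  +A: nom +32.040 → Σnom=32.040; wc +0.413/-0.130 → slack +0.413/-0.130; half-tol=0.271, Σhalf²=0.073712
  -B: nom -20.400 → Σnom=11.640; wc +0.170/-0.080 → slack +0.583/-0.210; half-tol=0.125, Σhalf²=0.089337
  -C: nom -26.960 → Σnom=-15.320; wc +0.268/-0.268 → slack +0.851/-0.478; half-tol=0.268, Σhalf²=0.161161
Nominal = -15.320. Worst-case = [-15.320 - 0.478, -15.320 + 0.851] = [-15.798, -14.469]. RSS = √0.161161 = 0.401.

nominal=-15.320 wc=[-15.798,-14.469] rss=0.401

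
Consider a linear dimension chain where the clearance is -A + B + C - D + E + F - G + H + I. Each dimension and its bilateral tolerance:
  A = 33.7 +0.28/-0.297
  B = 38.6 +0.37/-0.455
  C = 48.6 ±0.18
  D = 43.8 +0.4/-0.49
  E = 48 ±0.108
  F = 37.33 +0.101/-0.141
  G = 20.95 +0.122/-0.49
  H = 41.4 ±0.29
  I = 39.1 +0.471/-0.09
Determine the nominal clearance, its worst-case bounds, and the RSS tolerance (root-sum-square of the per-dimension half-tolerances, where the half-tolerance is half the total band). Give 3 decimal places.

Stack each dimension's contribution:
  -A: nom -33.700 → Σnom=-33.700; wc +0.297/-0.280 → slack +0.297/-0.280; half-tol=0.288, Σhalf²=0.083232
  +B: nom +38.600 → Σnom=4.900; wc +0.370/-0.455 → slack +0.667/-0.735; half-tol=0.412, Σhalf²=0.253388
  +C: nom +48.600 → Σnom=53.500; wc +0.180/-0.180 → slack +0.847/-0.915; half-tol=0.180, Σhalf²=0.285788
  -D: nom -43.800 → Σnom=9.700; wc +0.490/-0.400 → slack +1.337/-1.315; half-tol=0.445, Σhalf²=0.483813
  +E: nom +48.000 → Σnom=57.700; wc +0.108/-0.108 → slack +1.445/-1.423; half-tol=0.108, Σhalf²=0.495477
  +F: nom +37.330 → Σnom=95.030; wc +0.101/-0.141 → slack +1.546/-1.564; half-tol=0.121, Σhalf²=0.510118
  -G: nom -20.950 → Σnom=74.080; wc +0.490/-0.122 → slack +2.036/-1.686; half-tol=0.306, Σhalf²=0.603754
  +H: nom +41.400 → Σnom=115.480; wc +0.290/-0.290 → slack +2.326/-1.976; half-tol=0.290, Σhalf²=0.687854
  +I: nom +39.100 → Σnom=154.580; wc +0.471/-0.090 → slack +2.797/-2.066; half-tol=0.280, Σhalf²=0.766535
Nominal = 154.580. Worst-case = [154.580 - 2.066, 154.580 + 2.797] = [152.514, 157.377]. RSS = √0.766535 = 0.876.

nominal=154.580 wc=[152.514,157.377] rss=0.876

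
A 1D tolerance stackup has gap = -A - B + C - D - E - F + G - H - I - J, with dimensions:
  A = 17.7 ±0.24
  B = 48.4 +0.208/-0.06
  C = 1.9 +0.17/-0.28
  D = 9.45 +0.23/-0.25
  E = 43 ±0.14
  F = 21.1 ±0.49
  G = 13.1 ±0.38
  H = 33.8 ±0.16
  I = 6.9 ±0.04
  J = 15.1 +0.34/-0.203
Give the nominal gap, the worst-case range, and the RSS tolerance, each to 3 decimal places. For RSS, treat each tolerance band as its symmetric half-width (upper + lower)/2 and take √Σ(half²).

Stack each dimension's contribution:
  -A: nom -17.700 → Σnom=-17.700; wc +0.240/-0.240 → slack +0.240/-0.240; half-tol=0.240, Σhalf²=0.057600
  -B: nom -48.400 → Σnom=-66.100; wc +0.060/-0.208 → slack +0.300/-0.448; half-tol=0.134, Σhalf²=0.075556
  +C: nom +1.900 → Σnom=-64.200; wc +0.170/-0.280 → slack +0.470/-0.728; half-tol=0.225, Σhalf²=0.126181
  -D: nom -9.450 → Σnom=-73.650; wc +0.250/-0.230 → slack +0.720/-0.958; half-tol=0.240, Σhalf²=0.183781
  -E: nom -43.000 → Σnom=-116.650; wc +0.140/-0.140 → slack +0.860/-1.098; half-tol=0.140, Σhalf²=0.203381
  -F: nom -21.100 → Σnom=-137.750; wc +0.490/-0.490 → slack +1.350/-1.588; half-tol=0.490, Σhalf²=0.443481
  +G: nom +13.100 → Σnom=-124.650; wc +0.380/-0.380 → slack +1.730/-1.968; half-tol=0.380, Σhalf²=0.587881
  -H: nom -33.800 → Σnom=-158.450; wc +0.160/-0.160 → slack +1.890/-2.128; half-tol=0.160, Σhalf²=0.613481
  -I: nom -6.900 → Σnom=-165.350; wc +0.040/-0.040 → slack +1.930/-2.168; half-tol=0.040, Σhalf²=0.615081
  -J: nom -15.100 → Σnom=-180.450; wc +0.203/-0.340 → slack +2.133/-2.508; half-tol=0.272, Σhalf²=0.688793
Nominal = -180.450. Worst-case = [-180.450 - 2.508, -180.450 + 2.133] = [-182.958, -178.317]. RSS = √0.688793 = 0.830.

nominal=-180.450 wc=[-182.958,-178.317] rss=0.830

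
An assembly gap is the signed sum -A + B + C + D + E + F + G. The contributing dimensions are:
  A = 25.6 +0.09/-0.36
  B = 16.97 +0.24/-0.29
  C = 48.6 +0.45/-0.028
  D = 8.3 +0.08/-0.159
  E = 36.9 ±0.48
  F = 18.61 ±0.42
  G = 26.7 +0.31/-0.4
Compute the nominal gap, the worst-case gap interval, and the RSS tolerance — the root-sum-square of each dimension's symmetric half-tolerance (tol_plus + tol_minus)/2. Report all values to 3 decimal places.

nominal=130.480 wc=[128.613,132.820] rss=0.852

Stack each dimension's contribution:
  -A: nom -25.600 → Σnom=-25.600; wc +0.360/-0.090 → slack +0.360/-0.090; half-tol=0.225, Σhalf²=0.050625
  +B: nom +16.970 → Σnom=-8.630; wc +0.240/-0.290 → slack +0.600/-0.380; half-tol=0.265, Σhalf²=0.120850
  +C: nom +48.600 → Σnom=39.970; wc +0.450/-0.028 → slack +1.050/-0.408; half-tol=0.239, Σhalf²=0.177971
  +D: nom +8.300 → Σnom=48.270; wc +0.080/-0.159 → slack +1.130/-0.567; half-tol=0.119, Σhalf²=0.192251
  +E: nom +36.900 → Σnom=85.170; wc +0.480/-0.480 → slack +1.610/-1.047; half-tol=0.480, Σhalf²=0.422651
  +F: nom +18.610 → Σnom=103.780; wc +0.420/-0.420 → slack +2.030/-1.467; half-tol=0.420, Σhalf²=0.599051
  +G: nom +26.700 → Σnom=130.480; wc +0.310/-0.400 → slack +2.340/-1.867; half-tol=0.355, Σhalf²=0.725076
Nominal = 130.480. Worst-case = [130.480 - 1.867, 130.480 + 2.340] = [128.613, 132.820]. RSS = √0.725076 = 0.852.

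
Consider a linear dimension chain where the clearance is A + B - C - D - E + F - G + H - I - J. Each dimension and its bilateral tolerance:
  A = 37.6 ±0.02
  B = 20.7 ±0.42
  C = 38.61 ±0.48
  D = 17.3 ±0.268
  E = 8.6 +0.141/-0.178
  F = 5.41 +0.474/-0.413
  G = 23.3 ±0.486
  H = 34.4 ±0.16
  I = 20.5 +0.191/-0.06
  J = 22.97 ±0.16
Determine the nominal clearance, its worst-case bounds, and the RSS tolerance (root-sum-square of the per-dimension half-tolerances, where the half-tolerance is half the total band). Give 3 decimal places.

Stack each dimension's contribution:
  +A: nom +37.600 → Σnom=37.600; wc +0.020/-0.020 → slack +0.020/-0.020; half-tol=0.020, Σhalf²=0.000400
  +B: nom +20.700 → Σnom=58.300; wc +0.420/-0.420 → slack +0.440/-0.440; half-tol=0.420, Σhalf²=0.176800
  -C: nom -38.610 → Σnom=19.690; wc +0.480/-0.480 → slack +0.920/-0.920; half-tol=0.480, Σhalf²=0.407200
  -D: nom -17.300 → Σnom=2.390; wc +0.268/-0.268 → slack +1.188/-1.188; half-tol=0.268, Σhalf²=0.479024
  -E: nom -8.600 → Σnom=-6.210; wc +0.178/-0.141 → slack +1.366/-1.329; half-tol=0.159, Σhalf²=0.504464
  +F: nom +5.410 → Σnom=-0.800; wc +0.474/-0.413 → slack +1.840/-1.742; half-tol=0.444, Σhalf²=0.701156
  -G: nom -23.300 → Σnom=-24.100; wc +0.486/-0.486 → slack +2.326/-2.228; half-tol=0.486, Σhalf²=0.937352
  +H: nom +34.400 → Σnom=10.300; wc +0.160/-0.160 → slack +2.486/-2.388; half-tol=0.160, Σhalf²=0.962952
  -I: nom -20.500 → Σnom=-10.200; wc +0.060/-0.191 → slack +2.546/-2.579; half-tol=0.126, Σhalf²=0.978703
  -J: nom -22.970 → Σnom=-33.170; wc +0.160/-0.160 → slack +2.706/-2.739; half-tol=0.160, Σhalf²=1.004303
Nominal = -33.170. Worst-case = [-33.170 - 2.739, -33.170 + 2.706] = [-35.909, -30.464]. RSS = √1.004303 = 1.002.

nominal=-33.170 wc=[-35.909,-30.464] rss=1.002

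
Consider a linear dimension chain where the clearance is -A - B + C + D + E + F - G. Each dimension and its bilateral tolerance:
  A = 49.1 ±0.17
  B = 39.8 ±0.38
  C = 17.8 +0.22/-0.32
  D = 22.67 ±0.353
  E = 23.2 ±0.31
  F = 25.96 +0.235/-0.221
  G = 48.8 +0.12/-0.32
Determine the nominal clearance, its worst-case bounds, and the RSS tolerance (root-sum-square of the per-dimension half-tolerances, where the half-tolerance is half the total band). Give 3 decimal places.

Stack each dimension's contribution:
  -A: nom -49.100 → Σnom=-49.100; wc +0.170/-0.170 → slack +0.170/-0.170; half-tol=0.170, Σhalf²=0.028900
  -B: nom -39.800 → Σnom=-88.900; wc +0.380/-0.380 → slack +0.550/-0.550; half-tol=0.380, Σhalf²=0.173300
  +C: nom +17.800 → Σnom=-71.100; wc +0.220/-0.320 → slack +0.770/-0.870; half-tol=0.270, Σhalf²=0.246200
  +D: nom +22.670 → Σnom=-48.430; wc +0.353/-0.353 → slack +1.123/-1.223; half-tol=0.353, Σhalf²=0.370809
  +E: nom +23.200 → Σnom=-25.230; wc +0.310/-0.310 → slack +1.433/-1.533; half-tol=0.310, Σhalf²=0.466909
  +F: nom +25.960 → Σnom=0.730; wc +0.235/-0.221 → slack +1.668/-1.754; half-tol=0.228, Σhalf²=0.518893
  -G: nom -48.800 → Σnom=-48.070; wc +0.320/-0.120 → slack +1.988/-1.874; half-tol=0.220, Σhalf²=0.567293
Nominal = -48.070. Worst-case = [-48.070 - 1.874, -48.070 + 1.988] = [-49.944, -46.082]. RSS = √0.567293 = 0.753.

nominal=-48.070 wc=[-49.944,-46.082] rss=0.753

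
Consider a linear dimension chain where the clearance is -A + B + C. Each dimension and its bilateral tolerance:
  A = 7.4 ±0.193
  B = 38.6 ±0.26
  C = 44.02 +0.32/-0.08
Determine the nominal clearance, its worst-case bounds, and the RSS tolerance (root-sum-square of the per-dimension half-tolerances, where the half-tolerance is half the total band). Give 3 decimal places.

Stack each dimension's contribution:
  -A: nom -7.400 → Σnom=-7.400; wc +0.193/-0.193 → slack +0.193/-0.193; half-tol=0.193, Σhalf²=0.037249
  +B: nom +38.600 → Σnom=31.200; wc +0.260/-0.260 → slack +0.453/-0.453; half-tol=0.260, Σhalf²=0.104849
  +C: nom +44.020 → Σnom=75.220; wc +0.320/-0.080 → slack +0.773/-0.533; half-tol=0.200, Σhalf²=0.144849
Nominal = 75.220. Worst-case = [75.220 - 0.533, 75.220 + 0.773] = [74.687, 75.993]. RSS = √0.144849 = 0.381.

nominal=75.220 wc=[74.687,75.993] rss=0.381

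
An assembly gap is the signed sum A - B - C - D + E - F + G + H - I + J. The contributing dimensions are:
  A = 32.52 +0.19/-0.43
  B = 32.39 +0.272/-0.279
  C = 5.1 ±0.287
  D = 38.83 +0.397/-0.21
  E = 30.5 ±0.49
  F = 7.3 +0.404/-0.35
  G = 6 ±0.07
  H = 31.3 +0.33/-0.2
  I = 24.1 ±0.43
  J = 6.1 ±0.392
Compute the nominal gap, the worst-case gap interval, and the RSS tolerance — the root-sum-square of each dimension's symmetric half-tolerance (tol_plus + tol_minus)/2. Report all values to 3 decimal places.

nominal=-1.300 wc=[-4.672,1.728] rss=1.069

Stack each dimension's contribution:
  +A: nom +32.520 → Σnom=32.520; wc +0.190/-0.430 → slack +0.190/-0.430; half-tol=0.310, Σhalf²=0.096100
  -B: nom -32.390 → Σnom=0.130; wc +0.279/-0.272 → slack +0.469/-0.702; half-tol=0.276, Σhalf²=0.172000
  -C: nom -5.100 → Σnom=-4.970; wc +0.287/-0.287 → slack +0.756/-0.989; half-tol=0.287, Σhalf²=0.254369
  -D: nom -38.830 → Σnom=-43.800; wc +0.210/-0.397 → slack +0.966/-1.386; half-tol=0.303, Σhalf²=0.346481
  +E: nom +30.500 → Σnom=-13.300; wc +0.490/-0.490 → slack +1.456/-1.876; half-tol=0.490, Σhalf²=0.586581
  -F: nom -7.300 → Σnom=-20.600; wc +0.350/-0.404 → slack +1.806/-2.280; half-tol=0.377, Σhalf²=0.728711
  +G: nom +6.000 → Σnom=-14.600; wc +0.070/-0.070 → slack +1.876/-2.350; half-tol=0.070, Σhalf²=0.733611
  +H: nom +31.300 → Σnom=16.700; wc +0.330/-0.200 → slack +2.206/-2.550; half-tol=0.265, Σhalf²=0.803836
  -I: nom -24.100 → Σnom=-7.400; wc +0.430/-0.430 → slack +2.636/-2.980; half-tol=0.430, Σhalf²=0.988735
  +J: nom +6.100 → Σnom=-1.300; wc +0.392/-0.392 → slack +3.028/-3.372; half-tol=0.392, Σhalf²=1.142400
Nominal = -1.300. Worst-case = [-1.300 - 3.372, -1.300 + 3.028] = [-4.672, 1.728]. RSS = √1.142400 = 1.069.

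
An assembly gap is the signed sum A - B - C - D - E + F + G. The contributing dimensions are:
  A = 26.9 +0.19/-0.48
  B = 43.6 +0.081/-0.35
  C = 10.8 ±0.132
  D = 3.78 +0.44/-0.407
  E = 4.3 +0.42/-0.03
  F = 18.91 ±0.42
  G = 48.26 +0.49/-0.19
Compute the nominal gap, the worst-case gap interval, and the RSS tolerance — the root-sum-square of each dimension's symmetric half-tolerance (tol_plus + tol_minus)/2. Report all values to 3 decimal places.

nominal=31.590 wc=[29.427,33.609] rss=0.836

Stack each dimension's contribution:
  +A: nom +26.900 → Σnom=26.900; wc +0.190/-0.480 → slack +0.190/-0.480; half-tol=0.335, Σhalf²=0.112225
  -B: nom -43.600 → Σnom=-16.700; wc +0.350/-0.081 → slack +0.540/-0.561; half-tol=0.215, Σhalf²=0.158665
  -C: nom -10.800 → Σnom=-27.500; wc +0.132/-0.132 → slack +0.672/-0.693; half-tol=0.132, Σhalf²=0.176089
  -D: nom -3.780 → Σnom=-31.280; wc +0.407/-0.440 → slack +1.079/-1.133; half-tol=0.423, Σhalf²=0.355441
  -E: nom -4.300 → Σnom=-35.580; wc +0.030/-0.420 → slack +1.109/-1.553; half-tol=0.225, Σhalf²=0.406066
  +F: nom +18.910 → Σnom=-16.670; wc +0.420/-0.420 → slack +1.529/-1.973; half-tol=0.420, Σhalf²=0.582466
  +G: nom +48.260 → Σnom=31.590; wc +0.490/-0.190 → slack +2.019/-2.163; half-tol=0.340, Σhalf²=0.698066
Nominal = 31.590. Worst-case = [31.590 - 2.163, 31.590 + 2.019] = [29.427, 33.609]. RSS = √0.698066 = 0.836.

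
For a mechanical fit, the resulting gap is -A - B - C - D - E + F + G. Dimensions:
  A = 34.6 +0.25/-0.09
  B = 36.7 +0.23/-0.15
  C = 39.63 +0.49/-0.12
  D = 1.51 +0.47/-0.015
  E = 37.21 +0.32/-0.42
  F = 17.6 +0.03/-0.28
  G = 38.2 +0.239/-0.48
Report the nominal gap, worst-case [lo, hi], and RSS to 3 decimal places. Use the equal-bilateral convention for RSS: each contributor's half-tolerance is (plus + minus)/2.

Stack each dimension's contribution:
  -A: nom -34.600 → Σnom=-34.600; wc +0.090/-0.250 → slack +0.090/-0.250; half-tol=0.170, Σhalf²=0.028900
  -B: nom -36.700 → Σnom=-71.300; wc +0.150/-0.230 → slack +0.240/-0.480; half-tol=0.190, Σhalf²=0.065000
  -C: nom -39.630 → Σnom=-110.930; wc +0.120/-0.490 → slack +0.360/-0.970; half-tol=0.305, Σhalf²=0.158025
  -D: nom -1.510 → Σnom=-112.440; wc +0.015/-0.470 → slack +0.375/-1.440; half-tol=0.242, Σhalf²=0.216831
  -E: nom -37.210 → Σnom=-149.650; wc +0.420/-0.320 → slack +0.795/-1.760; half-tol=0.370, Σhalf²=0.353731
  +F: nom +17.600 → Σnom=-132.050; wc +0.030/-0.280 → slack +0.825/-2.040; half-tol=0.155, Σhalf²=0.377756
  +G: nom +38.200 → Σnom=-93.850; wc +0.239/-0.480 → slack +1.064/-2.520; half-tol=0.359, Σhalf²=0.506997
Nominal = -93.850. Worst-case = [-93.850 - 2.520, -93.850 + 1.064] = [-96.370, -92.786]. RSS = √0.506997 = 0.712.

nominal=-93.850 wc=[-96.370,-92.786] rss=0.712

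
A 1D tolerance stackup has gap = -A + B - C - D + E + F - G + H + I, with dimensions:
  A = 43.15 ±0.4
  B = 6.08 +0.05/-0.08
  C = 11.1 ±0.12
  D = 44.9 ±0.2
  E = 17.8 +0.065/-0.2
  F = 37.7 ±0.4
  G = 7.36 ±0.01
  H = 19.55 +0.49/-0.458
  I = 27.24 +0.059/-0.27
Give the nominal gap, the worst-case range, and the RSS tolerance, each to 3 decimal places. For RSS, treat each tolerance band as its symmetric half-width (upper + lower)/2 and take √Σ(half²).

Stack each dimension's contribution:
  -A: nom -43.150 → Σnom=-43.150; wc +0.400/-0.400 → slack +0.400/-0.400; half-tol=0.400, Σhalf²=0.160000
  +B: nom +6.080 → Σnom=-37.070; wc +0.050/-0.080 → slack +0.450/-0.480; half-tol=0.065, Σhalf²=0.164225
  -C: nom -11.100 → Σnom=-48.170; wc +0.120/-0.120 → slack +0.570/-0.600; half-tol=0.120, Σhalf²=0.178625
  -D: nom -44.900 → Σnom=-93.070; wc +0.200/-0.200 → slack +0.770/-0.800; half-tol=0.200, Σhalf²=0.218625
  +E: nom +17.800 → Σnom=-75.270; wc +0.065/-0.200 → slack +0.835/-1.000; half-tol=0.133, Σhalf²=0.236181
  +F: nom +37.700 → Σnom=-37.570; wc +0.400/-0.400 → slack +1.235/-1.400; half-tol=0.400, Σhalf²=0.396181
  -G: nom -7.360 → Σnom=-44.930; wc +0.010/-0.010 → slack +1.245/-1.410; half-tol=0.010, Σhalf²=0.396281
  +H: nom +19.550 → Σnom=-25.380; wc +0.490/-0.458 → slack +1.735/-1.868; half-tol=0.474, Σhalf²=0.620957
  +I: nom +27.240 → Σnom=1.860; wc +0.059/-0.270 → slack +1.794/-2.138; half-tol=0.165, Σhalf²=0.648018
Nominal = 1.860. Worst-case = [1.860 - 2.138, 1.860 + 1.794] = [-0.278, 3.654]. RSS = √0.648018 = 0.805.

nominal=1.860 wc=[-0.278,3.654] rss=0.805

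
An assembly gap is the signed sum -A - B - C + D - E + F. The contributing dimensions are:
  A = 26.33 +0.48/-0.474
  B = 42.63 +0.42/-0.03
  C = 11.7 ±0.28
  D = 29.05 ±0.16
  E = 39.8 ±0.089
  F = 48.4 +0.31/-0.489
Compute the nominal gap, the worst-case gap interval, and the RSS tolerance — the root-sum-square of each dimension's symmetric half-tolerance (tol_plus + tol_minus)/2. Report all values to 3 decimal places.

Stack each dimension's contribution:
  -A: nom -26.330 → Σnom=-26.330; wc +0.474/-0.480 → slack +0.474/-0.480; half-tol=0.477, Σhalf²=0.227529
  -B: nom -42.630 → Σnom=-68.960; wc +0.030/-0.420 → slack +0.504/-0.900; half-tol=0.225, Σhalf²=0.278154
  -C: nom -11.700 → Σnom=-80.660; wc +0.280/-0.280 → slack +0.784/-1.180; half-tol=0.280, Σhalf²=0.356554
  +D: nom +29.050 → Σnom=-51.610; wc +0.160/-0.160 → slack +0.944/-1.340; half-tol=0.160, Σhalf²=0.382154
  -E: nom -39.800 → Σnom=-91.410; wc +0.089/-0.089 → slack +1.033/-1.429; half-tol=0.089, Σhalf²=0.390075
  +F: nom +48.400 → Σnom=-43.010; wc +0.310/-0.489 → slack +1.343/-1.918; half-tol=0.399, Σhalf²=0.549675
Nominal = -43.010. Worst-case = [-43.010 - 1.918, -43.010 + 1.343] = [-44.928, -41.667]. RSS = √0.549675 = 0.741.

nominal=-43.010 wc=[-44.928,-41.667] rss=0.741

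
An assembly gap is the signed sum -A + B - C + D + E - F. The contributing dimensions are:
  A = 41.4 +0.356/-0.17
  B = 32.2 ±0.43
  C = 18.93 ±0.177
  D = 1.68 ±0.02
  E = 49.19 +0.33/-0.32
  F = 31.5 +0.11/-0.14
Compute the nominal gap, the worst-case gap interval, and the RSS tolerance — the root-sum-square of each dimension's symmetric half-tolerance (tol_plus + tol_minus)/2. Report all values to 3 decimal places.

Stack each dimension's contribution:
  -A: nom -41.400 → Σnom=-41.400; wc +0.170/-0.356 → slack +0.170/-0.356; half-tol=0.263, Σhalf²=0.069169
  +B: nom +32.200 → Σnom=-9.200; wc +0.430/-0.430 → slack +0.600/-0.786; half-tol=0.430, Σhalf²=0.254069
  -C: nom -18.930 → Σnom=-28.130; wc +0.177/-0.177 → slack +0.777/-0.963; half-tol=0.177, Σhalf²=0.285398
  +D: nom +1.680 → Σnom=-26.450; wc +0.020/-0.020 → slack +0.797/-0.983; half-tol=0.020, Σhalf²=0.285798
  +E: nom +49.190 → Σnom=22.740; wc +0.330/-0.320 → slack +1.127/-1.303; half-tol=0.325, Σhalf²=0.391423
  -F: nom -31.500 → Σnom=-8.760; wc +0.140/-0.110 → slack +1.267/-1.413; half-tol=0.125, Σhalf²=0.407048
Nominal = -8.760. Worst-case = [-8.760 - 1.413, -8.760 + 1.267] = [-10.173, -7.493]. RSS = √0.407048 = 0.638.

nominal=-8.760 wc=[-10.173,-7.493] rss=0.638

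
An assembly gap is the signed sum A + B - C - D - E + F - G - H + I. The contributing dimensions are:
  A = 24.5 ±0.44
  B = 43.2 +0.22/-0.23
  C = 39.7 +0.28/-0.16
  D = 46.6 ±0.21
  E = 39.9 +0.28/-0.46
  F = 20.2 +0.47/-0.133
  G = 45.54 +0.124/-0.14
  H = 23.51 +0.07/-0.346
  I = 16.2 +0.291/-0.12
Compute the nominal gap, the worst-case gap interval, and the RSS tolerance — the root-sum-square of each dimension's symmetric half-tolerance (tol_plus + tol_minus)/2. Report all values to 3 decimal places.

Stack each dimension's contribution:
  +A: nom +24.500 → Σnom=24.500; wc +0.440/-0.440 → slack +0.440/-0.440; half-tol=0.440, Σhalf²=0.193600
  +B: nom +43.200 → Σnom=67.700; wc +0.220/-0.230 → slack +0.660/-0.670; half-tol=0.225, Σhalf²=0.244225
  -C: nom -39.700 → Σnom=28.000; wc +0.160/-0.280 → slack +0.820/-0.950; half-tol=0.220, Σhalf²=0.292625
  -D: nom -46.600 → Σnom=-18.600; wc +0.210/-0.210 → slack +1.030/-1.160; half-tol=0.210, Σhalf²=0.336725
  -E: nom -39.900 → Σnom=-58.500; wc +0.460/-0.280 → slack +1.490/-1.440; half-tol=0.370, Σhalf²=0.473625
  +F: nom +20.200 → Σnom=-38.300; wc +0.470/-0.133 → slack +1.960/-1.573; half-tol=0.301, Σhalf²=0.564527
  -G: nom -45.540 → Σnom=-83.840; wc +0.140/-0.124 → slack +2.100/-1.697; half-tol=0.132, Σhalf²=0.581951
  -H: nom -23.510 → Σnom=-107.350; wc +0.346/-0.070 → slack +2.446/-1.767; half-tol=0.208, Σhalf²=0.625215
  +I: nom +16.200 → Σnom=-91.150; wc +0.291/-0.120 → slack +2.737/-1.887; half-tol=0.205, Σhalf²=0.667445
Nominal = -91.150. Worst-case = [-91.150 - 1.887, -91.150 + 2.737] = [-93.037, -88.413]. RSS = √0.667445 = 0.817.

nominal=-91.150 wc=[-93.037,-88.413] rss=0.817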